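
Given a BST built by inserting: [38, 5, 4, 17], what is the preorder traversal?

Tree insertion order: [38, 5, 4, 17]
Tree (level-order array): [38, 5, None, 4, 17]
Preorder traversal: [38, 5, 4, 17]


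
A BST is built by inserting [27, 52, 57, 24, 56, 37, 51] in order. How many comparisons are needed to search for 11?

Search path for 11: 27 -> 24
Found: False
Comparisons: 2


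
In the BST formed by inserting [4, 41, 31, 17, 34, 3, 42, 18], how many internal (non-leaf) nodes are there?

Tree built from: [4, 41, 31, 17, 34, 3, 42, 18]
Tree (level-order array): [4, 3, 41, None, None, 31, 42, 17, 34, None, None, None, 18]
Rule: An internal node has at least one child.
Per-node child counts:
  node 4: 2 child(ren)
  node 3: 0 child(ren)
  node 41: 2 child(ren)
  node 31: 2 child(ren)
  node 17: 1 child(ren)
  node 18: 0 child(ren)
  node 34: 0 child(ren)
  node 42: 0 child(ren)
Matching nodes: [4, 41, 31, 17]
Count of internal (non-leaf) nodes: 4


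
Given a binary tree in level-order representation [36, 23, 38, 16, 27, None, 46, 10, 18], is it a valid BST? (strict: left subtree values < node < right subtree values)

Level-order array: [36, 23, 38, 16, 27, None, 46, 10, 18]
Validate using subtree bounds (lo, hi): at each node, require lo < value < hi,
then recurse left with hi=value and right with lo=value.
Preorder trace (stopping at first violation):
  at node 36 with bounds (-inf, +inf): OK
  at node 23 with bounds (-inf, 36): OK
  at node 16 with bounds (-inf, 23): OK
  at node 10 with bounds (-inf, 16): OK
  at node 18 with bounds (16, 23): OK
  at node 27 with bounds (23, 36): OK
  at node 38 with bounds (36, +inf): OK
  at node 46 with bounds (38, +inf): OK
No violation found at any node.
Result: Valid BST


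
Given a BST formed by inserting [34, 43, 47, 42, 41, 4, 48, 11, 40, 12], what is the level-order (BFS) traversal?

Tree insertion order: [34, 43, 47, 42, 41, 4, 48, 11, 40, 12]
Tree (level-order array): [34, 4, 43, None, 11, 42, 47, None, 12, 41, None, None, 48, None, None, 40]
BFS from the root, enqueuing left then right child of each popped node:
  queue [34] -> pop 34, enqueue [4, 43], visited so far: [34]
  queue [4, 43] -> pop 4, enqueue [11], visited so far: [34, 4]
  queue [43, 11] -> pop 43, enqueue [42, 47], visited so far: [34, 4, 43]
  queue [11, 42, 47] -> pop 11, enqueue [12], visited so far: [34, 4, 43, 11]
  queue [42, 47, 12] -> pop 42, enqueue [41], visited so far: [34, 4, 43, 11, 42]
  queue [47, 12, 41] -> pop 47, enqueue [48], visited so far: [34, 4, 43, 11, 42, 47]
  queue [12, 41, 48] -> pop 12, enqueue [none], visited so far: [34, 4, 43, 11, 42, 47, 12]
  queue [41, 48] -> pop 41, enqueue [40], visited so far: [34, 4, 43, 11, 42, 47, 12, 41]
  queue [48, 40] -> pop 48, enqueue [none], visited so far: [34, 4, 43, 11, 42, 47, 12, 41, 48]
  queue [40] -> pop 40, enqueue [none], visited so far: [34, 4, 43, 11, 42, 47, 12, 41, 48, 40]
Result: [34, 4, 43, 11, 42, 47, 12, 41, 48, 40]


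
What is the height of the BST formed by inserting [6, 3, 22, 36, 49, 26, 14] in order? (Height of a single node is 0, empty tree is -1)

Insertion order: [6, 3, 22, 36, 49, 26, 14]
Tree (level-order array): [6, 3, 22, None, None, 14, 36, None, None, 26, 49]
Compute height bottom-up (empty subtree = -1):
  height(3) = 1 + max(-1, -1) = 0
  height(14) = 1 + max(-1, -1) = 0
  height(26) = 1 + max(-1, -1) = 0
  height(49) = 1 + max(-1, -1) = 0
  height(36) = 1 + max(0, 0) = 1
  height(22) = 1 + max(0, 1) = 2
  height(6) = 1 + max(0, 2) = 3
Height = 3


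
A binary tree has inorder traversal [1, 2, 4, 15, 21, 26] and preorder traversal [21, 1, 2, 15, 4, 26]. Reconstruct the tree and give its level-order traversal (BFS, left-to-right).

Inorder:  [1, 2, 4, 15, 21, 26]
Preorder: [21, 1, 2, 15, 4, 26]
Algorithm: preorder visits root first, so consume preorder in order;
for each root, split the current inorder slice at that value into
left-subtree inorder and right-subtree inorder, then recurse.
Recursive splits:
  root=21; inorder splits into left=[1, 2, 4, 15], right=[26]
  root=1; inorder splits into left=[], right=[2, 4, 15]
  root=2; inorder splits into left=[], right=[4, 15]
  root=15; inorder splits into left=[4], right=[]
  root=4; inorder splits into left=[], right=[]
  root=26; inorder splits into left=[], right=[]
Reconstructed level-order: [21, 1, 26, 2, 15, 4]


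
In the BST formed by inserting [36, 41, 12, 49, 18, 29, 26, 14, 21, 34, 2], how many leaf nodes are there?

Tree built from: [36, 41, 12, 49, 18, 29, 26, 14, 21, 34, 2]
Tree (level-order array): [36, 12, 41, 2, 18, None, 49, None, None, 14, 29, None, None, None, None, 26, 34, 21]
Rule: A leaf has 0 children.
Per-node child counts:
  node 36: 2 child(ren)
  node 12: 2 child(ren)
  node 2: 0 child(ren)
  node 18: 2 child(ren)
  node 14: 0 child(ren)
  node 29: 2 child(ren)
  node 26: 1 child(ren)
  node 21: 0 child(ren)
  node 34: 0 child(ren)
  node 41: 1 child(ren)
  node 49: 0 child(ren)
Matching nodes: [2, 14, 21, 34, 49]
Count of leaf nodes: 5


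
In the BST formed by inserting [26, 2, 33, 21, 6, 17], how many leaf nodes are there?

Tree built from: [26, 2, 33, 21, 6, 17]
Tree (level-order array): [26, 2, 33, None, 21, None, None, 6, None, None, 17]
Rule: A leaf has 0 children.
Per-node child counts:
  node 26: 2 child(ren)
  node 2: 1 child(ren)
  node 21: 1 child(ren)
  node 6: 1 child(ren)
  node 17: 0 child(ren)
  node 33: 0 child(ren)
Matching nodes: [17, 33]
Count of leaf nodes: 2


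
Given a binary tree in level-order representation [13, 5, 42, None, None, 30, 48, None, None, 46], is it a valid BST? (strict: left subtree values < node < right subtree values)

Level-order array: [13, 5, 42, None, None, 30, 48, None, None, 46]
Validate using subtree bounds (lo, hi): at each node, require lo < value < hi,
then recurse left with hi=value and right with lo=value.
Preorder trace (stopping at first violation):
  at node 13 with bounds (-inf, +inf): OK
  at node 5 with bounds (-inf, 13): OK
  at node 42 with bounds (13, +inf): OK
  at node 30 with bounds (13, 42): OK
  at node 48 with bounds (42, +inf): OK
  at node 46 with bounds (42, 48): OK
No violation found at any node.
Result: Valid BST


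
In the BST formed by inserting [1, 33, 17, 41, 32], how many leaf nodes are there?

Tree built from: [1, 33, 17, 41, 32]
Tree (level-order array): [1, None, 33, 17, 41, None, 32]
Rule: A leaf has 0 children.
Per-node child counts:
  node 1: 1 child(ren)
  node 33: 2 child(ren)
  node 17: 1 child(ren)
  node 32: 0 child(ren)
  node 41: 0 child(ren)
Matching nodes: [32, 41]
Count of leaf nodes: 2


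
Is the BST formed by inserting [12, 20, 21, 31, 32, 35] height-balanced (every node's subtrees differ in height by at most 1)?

Tree (level-order array): [12, None, 20, None, 21, None, 31, None, 32, None, 35]
Definition: a tree is height-balanced if, at every node, |h(left) - h(right)| <= 1 (empty subtree has height -1).
Bottom-up per-node check:
  node 35: h_left=-1, h_right=-1, diff=0 [OK], height=0
  node 32: h_left=-1, h_right=0, diff=1 [OK], height=1
  node 31: h_left=-1, h_right=1, diff=2 [FAIL (|-1-1|=2 > 1)], height=2
  node 21: h_left=-1, h_right=2, diff=3 [FAIL (|-1-2|=3 > 1)], height=3
  node 20: h_left=-1, h_right=3, diff=4 [FAIL (|-1-3|=4 > 1)], height=4
  node 12: h_left=-1, h_right=4, diff=5 [FAIL (|-1-4|=5 > 1)], height=5
Node 31 violates the condition: |-1 - 1| = 2 > 1.
Result: Not balanced


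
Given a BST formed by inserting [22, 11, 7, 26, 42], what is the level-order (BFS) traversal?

Tree insertion order: [22, 11, 7, 26, 42]
Tree (level-order array): [22, 11, 26, 7, None, None, 42]
BFS from the root, enqueuing left then right child of each popped node:
  queue [22] -> pop 22, enqueue [11, 26], visited so far: [22]
  queue [11, 26] -> pop 11, enqueue [7], visited so far: [22, 11]
  queue [26, 7] -> pop 26, enqueue [42], visited so far: [22, 11, 26]
  queue [7, 42] -> pop 7, enqueue [none], visited so far: [22, 11, 26, 7]
  queue [42] -> pop 42, enqueue [none], visited so far: [22, 11, 26, 7, 42]
Result: [22, 11, 26, 7, 42]


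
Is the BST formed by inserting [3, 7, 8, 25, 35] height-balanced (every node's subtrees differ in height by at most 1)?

Tree (level-order array): [3, None, 7, None, 8, None, 25, None, 35]
Definition: a tree is height-balanced if, at every node, |h(left) - h(right)| <= 1 (empty subtree has height -1).
Bottom-up per-node check:
  node 35: h_left=-1, h_right=-1, diff=0 [OK], height=0
  node 25: h_left=-1, h_right=0, diff=1 [OK], height=1
  node 8: h_left=-1, h_right=1, diff=2 [FAIL (|-1-1|=2 > 1)], height=2
  node 7: h_left=-1, h_right=2, diff=3 [FAIL (|-1-2|=3 > 1)], height=3
  node 3: h_left=-1, h_right=3, diff=4 [FAIL (|-1-3|=4 > 1)], height=4
Node 8 violates the condition: |-1 - 1| = 2 > 1.
Result: Not balanced


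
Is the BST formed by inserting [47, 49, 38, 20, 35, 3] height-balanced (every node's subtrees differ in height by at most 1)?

Tree (level-order array): [47, 38, 49, 20, None, None, None, 3, 35]
Definition: a tree is height-balanced if, at every node, |h(left) - h(right)| <= 1 (empty subtree has height -1).
Bottom-up per-node check:
  node 3: h_left=-1, h_right=-1, diff=0 [OK], height=0
  node 35: h_left=-1, h_right=-1, diff=0 [OK], height=0
  node 20: h_left=0, h_right=0, diff=0 [OK], height=1
  node 38: h_left=1, h_right=-1, diff=2 [FAIL (|1--1|=2 > 1)], height=2
  node 49: h_left=-1, h_right=-1, diff=0 [OK], height=0
  node 47: h_left=2, h_right=0, diff=2 [FAIL (|2-0|=2 > 1)], height=3
Node 38 violates the condition: |1 - -1| = 2 > 1.
Result: Not balanced


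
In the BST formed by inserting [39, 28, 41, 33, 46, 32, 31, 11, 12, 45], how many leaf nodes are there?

Tree built from: [39, 28, 41, 33, 46, 32, 31, 11, 12, 45]
Tree (level-order array): [39, 28, 41, 11, 33, None, 46, None, 12, 32, None, 45, None, None, None, 31]
Rule: A leaf has 0 children.
Per-node child counts:
  node 39: 2 child(ren)
  node 28: 2 child(ren)
  node 11: 1 child(ren)
  node 12: 0 child(ren)
  node 33: 1 child(ren)
  node 32: 1 child(ren)
  node 31: 0 child(ren)
  node 41: 1 child(ren)
  node 46: 1 child(ren)
  node 45: 0 child(ren)
Matching nodes: [12, 31, 45]
Count of leaf nodes: 3


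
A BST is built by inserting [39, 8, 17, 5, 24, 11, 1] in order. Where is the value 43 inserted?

Starting tree (level order): [39, 8, None, 5, 17, 1, None, 11, 24]
Insertion path: 39
Result: insert 43 as right child of 39
Final tree (level order): [39, 8, 43, 5, 17, None, None, 1, None, 11, 24]


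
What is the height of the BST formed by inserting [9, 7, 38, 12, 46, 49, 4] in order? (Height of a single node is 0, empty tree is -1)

Insertion order: [9, 7, 38, 12, 46, 49, 4]
Tree (level-order array): [9, 7, 38, 4, None, 12, 46, None, None, None, None, None, 49]
Compute height bottom-up (empty subtree = -1):
  height(4) = 1 + max(-1, -1) = 0
  height(7) = 1 + max(0, -1) = 1
  height(12) = 1 + max(-1, -1) = 0
  height(49) = 1 + max(-1, -1) = 0
  height(46) = 1 + max(-1, 0) = 1
  height(38) = 1 + max(0, 1) = 2
  height(9) = 1 + max(1, 2) = 3
Height = 3


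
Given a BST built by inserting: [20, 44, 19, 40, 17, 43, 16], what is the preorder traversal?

Tree insertion order: [20, 44, 19, 40, 17, 43, 16]
Tree (level-order array): [20, 19, 44, 17, None, 40, None, 16, None, None, 43]
Preorder traversal: [20, 19, 17, 16, 44, 40, 43]


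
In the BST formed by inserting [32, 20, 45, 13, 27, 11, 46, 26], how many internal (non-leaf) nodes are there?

Tree built from: [32, 20, 45, 13, 27, 11, 46, 26]
Tree (level-order array): [32, 20, 45, 13, 27, None, 46, 11, None, 26]
Rule: An internal node has at least one child.
Per-node child counts:
  node 32: 2 child(ren)
  node 20: 2 child(ren)
  node 13: 1 child(ren)
  node 11: 0 child(ren)
  node 27: 1 child(ren)
  node 26: 0 child(ren)
  node 45: 1 child(ren)
  node 46: 0 child(ren)
Matching nodes: [32, 20, 13, 27, 45]
Count of internal (non-leaf) nodes: 5


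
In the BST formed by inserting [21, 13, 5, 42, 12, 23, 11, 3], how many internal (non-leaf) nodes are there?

Tree built from: [21, 13, 5, 42, 12, 23, 11, 3]
Tree (level-order array): [21, 13, 42, 5, None, 23, None, 3, 12, None, None, None, None, 11]
Rule: An internal node has at least one child.
Per-node child counts:
  node 21: 2 child(ren)
  node 13: 1 child(ren)
  node 5: 2 child(ren)
  node 3: 0 child(ren)
  node 12: 1 child(ren)
  node 11: 0 child(ren)
  node 42: 1 child(ren)
  node 23: 0 child(ren)
Matching nodes: [21, 13, 5, 12, 42]
Count of internal (non-leaf) nodes: 5


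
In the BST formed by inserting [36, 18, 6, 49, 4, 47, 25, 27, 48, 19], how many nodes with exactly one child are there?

Tree built from: [36, 18, 6, 49, 4, 47, 25, 27, 48, 19]
Tree (level-order array): [36, 18, 49, 6, 25, 47, None, 4, None, 19, 27, None, 48]
Rule: These are nodes with exactly 1 non-null child.
Per-node child counts:
  node 36: 2 child(ren)
  node 18: 2 child(ren)
  node 6: 1 child(ren)
  node 4: 0 child(ren)
  node 25: 2 child(ren)
  node 19: 0 child(ren)
  node 27: 0 child(ren)
  node 49: 1 child(ren)
  node 47: 1 child(ren)
  node 48: 0 child(ren)
Matching nodes: [6, 49, 47]
Count of nodes with exactly one child: 3


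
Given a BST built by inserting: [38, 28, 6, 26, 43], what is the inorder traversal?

Tree insertion order: [38, 28, 6, 26, 43]
Tree (level-order array): [38, 28, 43, 6, None, None, None, None, 26]
Inorder traversal: [6, 26, 28, 38, 43]


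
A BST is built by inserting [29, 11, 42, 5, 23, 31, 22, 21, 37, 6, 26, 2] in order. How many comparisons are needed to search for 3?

Search path for 3: 29 -> 11 -> 5 -> 2
Found: False
Comparisons: 4


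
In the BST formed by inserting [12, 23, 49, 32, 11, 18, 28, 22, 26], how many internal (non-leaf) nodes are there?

Tree built from: [12, 23, 49, 32, 11, 18, 28, 22, 26]
Tree (level-order array): [12, 11, 23, None, None, 18, 49, None, 22, 32, None, None, None, 28, None, 26]
Rule: An internal node has at least one child.
Per-node child counts:
  node 12: 2 child(ren)
  node 11: 0 child(ren)
  node 23: 2 child(ren)
  node 18: 1 child(ren)
  node 22: 0 child(ren)
  node 49: 1 child(ren)
  node 32: 1 child(ren)
  node 28: 1 child(ren)
  node 26: 0 child(ren)
Matching nodes: [12, 23, 18, 49, 32, 28]
Count of internal (non-leaf) nodes: 6


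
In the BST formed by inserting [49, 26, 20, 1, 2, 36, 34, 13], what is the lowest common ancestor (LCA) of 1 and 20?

Tree insertion order: [49, 26, 20, 1, 2, 36, 34, 13]
Tree (level-order array): [49, 26, None, 20, 36, 1, None, 34, None, None, 2, None, None, None, 13]
In a BST, the LCA of p=1, q=20 is the first node v on the
root-to-leaf path with p <= v <= q (go left if both < v, right if both > v).
Walk from root:
  at 49: both 1 and 20 < 49, go left
  at 26: both 1 and 20 < 26, go left
  at 20: 1 <= 20 <= 20, this is the LCA
LCA = 20


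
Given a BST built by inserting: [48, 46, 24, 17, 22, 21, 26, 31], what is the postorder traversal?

Tree insertion order: [48, 46, 24, 17, 22, 21, 26, 31]
Tree (level-order array): [48, 46, None, 24, None, 17, 26, None, 22, None, 31, 21]
Postorder traversal: [21, 22, 17, 31, 26, 24, 46, 48]


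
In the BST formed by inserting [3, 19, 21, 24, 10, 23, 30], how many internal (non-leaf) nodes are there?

Tree built from: [3, 19, 21, 24, 10, 23, 30]
Tree (level-order array): [3, None, 19, 10, 21, None, None, None, 24, 23, 30]
Rule: An internal node has at least one child.
Per-node child counts:
  node 3: 1 child(ren)
  node 19: 2 child(ren)
  node 10: 0 child(ren)
  node 21: 1 child(ren)
  node 24: 2 child(ren)
  node 23: 0 child(ren)
  node 30: 0 child(ren)
Matching nodes: [3, 19, 21, 24]
Count of internal (non-leaf) nodes: 4


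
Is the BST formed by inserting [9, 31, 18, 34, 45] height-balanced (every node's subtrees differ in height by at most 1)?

Tree (level-order array): [9, None, 31, 18, 34, None, None, None, 45]
Definition: a tree is height-balanced if, at every node, |h(left) - h(right)| <= 1 (empty subtree has height -1).
Bottom-up per-node check:
  node 18: h_left=-1, h_right=-1, diff=0 [OK], height=0
  node 45: h_left=-1, h_right=-1, diff=0 [OK], height=0
  node 34: h_left=-1, h_right=0, diff=1 [OK], height=1
  node 31: h_left=0, h_right=1, diff=1 [OK], height=2
  node 9: h_left=-1, h_right=2, diff=3 [FAIL (|-1-2|=3 > 1)], height=3
Node 9 violates the condition: |-1 - 2| = 3 > 1.
Result: Not balanced


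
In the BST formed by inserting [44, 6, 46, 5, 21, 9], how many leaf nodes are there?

Tree built from: [44, 6, 46, 5, 21, 9]
Tree (level-order array): [44, 6, 46, 5, 21, None, None, None, None, 9]
Rule: A leaf has 0 children.
Per-node child counts:
  node 44: 2 child(ren)
  node 6: 2 child(ren)
  node 5: 0 child(ren)
  node 21: 1 child(ren)
  node 9: 0 child(ren)
  node 46: 0 child(ren)
Matching nodes: [5, 9, 46]
Count of leaf nodes: 3


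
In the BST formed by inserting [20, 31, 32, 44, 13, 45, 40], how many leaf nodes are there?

Tree built from: [20, 31, 32, 44, 13, 45, 40]
Tree (level-order array): [20, 13, 31, None, None, None, 32, None, 44, 40, 45]
Rule: A leaf has 0 children.
Per-node child counts:
  node 20: 2 child(ren)
  node 13: 0 child(ren)
  node 31: 1 child(ren)
  node 32: 1 child(ren)
  node 44: 2 child(ren)
  node 40: 0 child(ren)
  node 45: 0 child(ren)
Matching nodes: [13, 40, 45]
Count of leaf nodes: 3


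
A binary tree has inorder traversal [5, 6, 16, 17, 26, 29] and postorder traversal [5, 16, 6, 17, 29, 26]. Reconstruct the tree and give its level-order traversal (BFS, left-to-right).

Inorder:   [5, 6, 16, 17, 26, 29]
Postorder: [5, 16, 6, 17, 29, 26]
Algorithm: postorder visits root last, so walk postorder right-to-left;
each value is the root of the current inorder slice — split it at that
value, recurse on the right subtree first, then the left.
Recursive splits:
  root=26; inorder splits into left=[5, 6, 16, 17], right=[29]
  root=29; inorder splits into left=[], right=[]
  root=17; inorder splits into left=[5, 6, 16], right=[]
  root=6; inorder splits into left=[5], right=[16]
  root=16; inorder splits into left=[], right=[]
  root=5; inorder splits into left=[], right=[]
Reconstructed level-order: [26, 17, 29, 6, 5, 16]


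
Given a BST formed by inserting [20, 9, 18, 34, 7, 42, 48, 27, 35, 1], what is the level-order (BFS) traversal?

Tree insertion order: [20, 9, 18, 34, 7, 42, 48, 27, 35, 1]
Tree (level-order array): [20, 9, 34, 7, 18, 27, 42, 1, None, None, None, None, None, 35, 48]
BFS from the root, enqueuing left then right child of each popped node:
  queue [20] -> pop 20, enqueue [9, 34], visited so far: [20]
  queue [9, 34] -> pop 9, enqueue [7, 18], visited so far: [20, 9]
  queue [34, 7, 18] -> pop 34, enqueue [27, 42], visited so far: [20, 9, 34]
  queue [7, 18, 27, 42] -> pop 7, enqueue [1], visited so far: [20, 9, 34, 7]
  queue [18, 27, 42, 1] -> pop 18, enqueue [none], visited so far: [20, 9, 34, 7, 18]
  queue [27, 42, 1] -> pop 27, enqueue [none], visited so far: [20, 9, 34, 7, 18, 27]
  queue [42, 1] -> pop 42, enqueue [35, 48], visited so far: [20, 9, 34, 7, 18, 27, 42]
  queue [1, 35, 48] -> pop 1, enqueue [none], visited so far: [20, 9, 34, 7, 18, 27, 42, 1]
  queue [35, 48] -> pop 35, enqueue [none], visited so far: [20, 9, 34, 7, 18, 27, 42, 1, 35]
  queue [48] -> pop 48, enqueue [none], visited so far: [20, 9, 34, 7, 18, 27, 42, 1, 35, 48]
Result: [20, 9, 34, 7, 18, 27, 42, 1, 35, 48]


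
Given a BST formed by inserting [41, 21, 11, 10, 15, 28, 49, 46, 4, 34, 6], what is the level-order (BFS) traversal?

Tree insertion order: [41, 21, 11, 10, 15, 28, 49, 46, 4, 34, 6]
Tree (level-order array): [41, 21, 49, 11, 28, 46, None, 10, 15, None, 34, None, None, 4, None, None, None, None, None, None, 6]
BFS from the root, enqueuing left then right child of each popped node:
  queue [41] -> pop 41, enqueue [21, 49], visited so far: [41]
  queue [21, 49] -> pop 21, enqueue [11, 28], visited so far: [41, 21]
  queue [49, 11, 28] -> pop 49, enqueue [46], visited so far: [41, 21, 49]
  queue [11, 28, 46] -> pop 11, enqueue [10, 15], visited so far: [41, 21, 49, 11]
  queue [28, 46, 10, 15] -> pop 28, enqueue [34], visited so far: [41, 21, 49, 11, 28]
  queue [46, 10, 15, 34] -> pop 46, enqueue [none], visited so far: [41, 21, 49, 11, 28, 46]
  queue [10, 15, 34] -> pop 10, enqueue [4], visited so far: [41, 21, 49, 11, 28, 46, 10]
  queue [15, 34, 4] -> pop 15, enqueue [none], visited so far: [41, 21, 49, 11, 28, 46, 10, 15]
  queue [34, 4] -> pop 34, enqueue [none], visited so far: [41, 21, 49, 11, 28, 46, 10, 15, 34]
  queue [4] -> pop 4, enqueue [6], visited so far: [41, 21, 49, 11, 28, 46, 10, 15, 34, 4]
  queue [6] -> pop 6, enqueue [none], visited so far: [41, 21, 49, 11, 28, 46, 10, 15, 34, 4, 6]
Result: [41, 21, 49, 11, 28, 46, 10, 15, 34, 4, 6]


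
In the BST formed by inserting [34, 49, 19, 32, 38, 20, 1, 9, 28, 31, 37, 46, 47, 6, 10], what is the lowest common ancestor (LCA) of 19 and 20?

Tree insertion order: [34, 49, 19, 32, 38, 20, 1, 9, 28, 31, 37, 46, 47, 6, 10]
Tree (level-order array): [34, 19, 49, 1, 32, 38, None, None, 9, 20, None, 37, 46, 6, 10, None, 28, None, None, None, 47, None, None, None, None, None, 31]
In a BST, the LCA of p=19, q=20 is the first node v on the
root-to-leaf path with p <= v <= q (go left if both < v, right if both > v).
Walk from root:
  at 34: both 19 and 20 < 34, go left
  at 19: 19 <= 19 <= 20, this is the LCA
LCA = 19


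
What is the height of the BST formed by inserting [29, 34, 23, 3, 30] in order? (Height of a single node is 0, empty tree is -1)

Insertion order: [29, 34, 23, 3, 30]
Tree (level-order array): [29, 23, 34, 3, None, 30]
Compute height bottom-up (empty subtree = -1):
  height(3) = 1 + max(-1, -1) = 0
  height(23) = 1 + max(0, -1) = 1
  height(30) = 1 + max(-1, -1) = 0
  height(34) = 1 + max(0, -1) = 1
  height(29) = 1 + max(1, 1) = 2
Height = 2


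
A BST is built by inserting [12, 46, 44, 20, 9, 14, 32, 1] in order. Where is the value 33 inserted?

Starting tree (level order): [12, 9, 46, 1, None, 44, None, None, None, 20, None, 14, 32]
Insertion path: 12 -> 46 -> 44 -> 20 -> 32
Result: insert 33 as right child of 32
Final tree (level order): [12, 9, 46, 1, None, 44, None, None, None, 20, None, 14, 32, None, None, None, 33]


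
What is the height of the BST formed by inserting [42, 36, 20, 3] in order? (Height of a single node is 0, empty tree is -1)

Insertion order: [42, 36, 20, 3]
Tree (level-order array): [42, 36, None, 20, None, 3]
Compute height bottom-up (empty subtree = -1):
  height(3) = 1 + max(-1, -1) = 0
  height(20) = 1 + max(0, -1) = 1
  height(36) = 1 + max(1, -1) = 2
  height(42) = 1 + max(2, -1) = 3
Height = 3


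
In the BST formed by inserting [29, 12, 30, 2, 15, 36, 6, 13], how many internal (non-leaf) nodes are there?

Tree built from: [29, 12, 30, 2, 15, 36, 6, 13]
Tree (level-order array): [29, 12, 30, 2, 15, None, 36, None, 6, 13]
Rule: An internal node has at least one child.
Per-node child counts:
  node 29: 2 child(ren)
  node 12: 2 child(ren)
  node 2: 1 child(ren)
  node 6: 0 child(ren)
  node 15: 1 child(ren)
  node 13: 0 child(ren)
  node 30: 1 child(ren)
  node 36: 0 child(ren)
Matching nodes: [29, 12, 2, 15, 30]
Count of internal (non-leaf) nodes: 5


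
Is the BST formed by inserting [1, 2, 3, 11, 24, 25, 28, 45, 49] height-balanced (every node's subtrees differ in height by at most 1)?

Tree (level-order array): [1, None, 2, None, 3, None, 11, None, 24, None, 25, None, 28, None, 45, None, 49]
Definition: a tree is height-balanced if, at every node, |h(left) - h(right)| <= 1 (empty subtree has height -1).
Bottom-up per-node check:
  node 49: h_left=-1, h_right=-1, diff=0 [OK], height=0
  node 45: h_left=-1, h_right=0, diff=1 [OK], height=1
  node 28: h_left=-1, h_right=1, diff=2 [FAIL (|-1-1|=2 > 1)], height=2
  node 25: h_left=-1, h_right=2, diff=3 [FAIL (|-1-2|=3 > 1)], height=3
  node 24: h_left=-1, h_right=3, diff=4 [FAIL (|-1-3|=4 > 1)], height=4
  node 11: h_left=-1, h_right=4, diff=5 [FAIL (|-1-4|=5 > 1)], height=5
  node 3: h_left=-1, h_right=5, diff=6 [FAIL (|-1-5|=6 > 1)], height=6
  node 2: h_left=-1, h_right=6, diff=7 [FAIL (|-1-6|=7 > 1)], height=7
  node 1: h_left=-1, h_right=7, diff=8 [FAIL (|-1-7|=8 > 1)], height=8
Node 28 violates the condition: |-1 - 1| = 2 > 1.
Result: Not balanced


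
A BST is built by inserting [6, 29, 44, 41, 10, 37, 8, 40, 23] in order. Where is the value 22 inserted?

Starting tree (level order): [6, None, 29, 10, 44, 8, 23, 41, None, None, None, None, None, 37, None, None, 40]
Insertion path: 6 -> 29 -> 10 -> 23
Result: insert 22 as left child of 23
Final tree (level order): [6, None, 29, 10, 44, 8, 23, 41, None, None, None, 22, None, 37, None, None, None, None, 40]


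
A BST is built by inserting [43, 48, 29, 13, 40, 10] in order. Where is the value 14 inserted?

Starting tree (level order): [43, 29, 48, 13, 40, None, None, 10]
Insertion path: 43 -> 29 -> 13
Result: insert 14 as right child of 13
Final tree (level order): [43, 29, 48, 13, 40, None, None, 10, 14]


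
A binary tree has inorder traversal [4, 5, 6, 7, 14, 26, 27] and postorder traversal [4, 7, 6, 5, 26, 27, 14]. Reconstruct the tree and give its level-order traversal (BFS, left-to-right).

Inorder:   [4, 5, 6, 7, 14, 26, 27]
Postorder: [4, 7, 6, 5, 26, 27, 14]
Algorithm: postorder visits root last, so walk postorder right-to-left;
each value is the root of the current inorder slice — split it at that
value, recurse on the right subtree first, then the left.
Recursive splits:
  root=14; inorder splits into left=[4, 5, 6, 7], right=[26, 27]
  root=27; inorder splits into left=[26], right=[]
  root=26; inorder splits into left=[], right=[]
  root=5; inorder splits into left=[4], right=[6, 7]
  root=6; inorder splits into left=[], right=[7]
  root=7; inorder splits into left=[], right=[]
  root=4; inorder splits into left=[], right=[]
Reconstructed level-order: [14, 5, 27, 4, 6, 26, 7]


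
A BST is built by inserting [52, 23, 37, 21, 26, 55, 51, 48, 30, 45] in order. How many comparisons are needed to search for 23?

Search path for 23: 52 -> 23
Found: True
Comparisons: 2


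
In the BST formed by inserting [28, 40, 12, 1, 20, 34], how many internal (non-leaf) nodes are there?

Tree built from: [28, 40, 12, 1, 20, 34]
Tree (level-order array): [28, 12, 40, 1, 20, 34]
Rule: An internal node has at least one child.
Per-node child counts:
  node 28: 2 child(ren)
  node 12: 2 child(ren)
  node 1: 0 child(ren)
  node 20: 0 child(ren)
  node 40: 1 child(ren)
  node 34: 0 child(ren)
Matching nodes: [28, 12, 40]
Count of internal (non-leaf) nodes: 3


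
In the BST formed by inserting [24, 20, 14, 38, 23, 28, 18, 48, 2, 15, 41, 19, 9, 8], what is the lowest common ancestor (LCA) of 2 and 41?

Tree insertion order: [24, 20, 14, 38, 23, 28, 18, 48, 2, 15, 41, 19, 9, 8]
Tree (level-order array): [24, 20, 38, 14, 23, 28, 48, 2, 18, None, None, None, None, 41, None, None, 9, 15, 19, None, None, 8]
In a BST, the LCA of p=2, q=41 is the first node v on the
root-to-leaf path with p <= v <= q (go left if both < v, right if both > v).
Walk from root:
  at 24: 2 <= 24 <= 41, this is the LCA
LCA = 24


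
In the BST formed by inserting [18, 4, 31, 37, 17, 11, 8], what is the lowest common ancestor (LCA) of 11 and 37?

Tree insertion order: [18, 4, 31, 37, 17, 11, 8]
Tree (level-order array): [18, 4, 31, None, 17, None, 37, 11, None, None, None, 8]
In a BST, the LCA of p=11, q=37 is the first node v on the
root-to-leaf path with p <= v <= q (go left if both < v, right if both > v).
Walk from root:
  at 18: 11 <= 18 <= 37, this is the LCA
LCA = 18


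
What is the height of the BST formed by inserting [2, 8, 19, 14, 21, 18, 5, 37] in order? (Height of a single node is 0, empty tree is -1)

Insertion order: [2, 8, 19, 14, 21, 18, 5, 37]
Tree (level-order array): [2, None, 8, 5, 19, None, None, 14, 21, None, 18, None, 37]
Compute height bottom-up (empty subtree = -1):
  height(5) = 1 + max(-1, -1) = 0
  height(18) = 1 + max(-1, -1) = 0
  height(14) = 1 + max(-1, 0) = 1
  height(37) = 1 + max(-1, -1) = 0
  height(21) = 1 + max(-1, 0) = 1
  height(19) = 1 + max(1, 1) = 2
  height(8) = 1 + max(0, 2) = 3
  height(2) = 1 + max(-1, 3) = 4
Height = 4


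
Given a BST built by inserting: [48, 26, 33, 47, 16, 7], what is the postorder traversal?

Tree insertion order: [48, 26, 33, 47, 16, 7]
Tree (level-order array): [48, 26, None, 16, 33, 7, None, None, 47]
Postorder traversal: [7, 16, 47, 33, 26, 48]


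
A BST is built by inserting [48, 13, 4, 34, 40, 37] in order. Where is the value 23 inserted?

Starting tree (level order): [48, 13, None, 4, 34, None, None, None, 40, 37]
Insertion path: 48 -> 13 -> 34
Result: insert 23 as left child of 34
Final tree (level order): [48, 13, None, 4, 34, None, None, 23, 40, None, None, 37]


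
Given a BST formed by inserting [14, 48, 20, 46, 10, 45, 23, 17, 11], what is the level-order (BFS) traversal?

Tree insertion order: [14, 48, 20, 46, 10, 45, 23, 17, 11]
Tree (level-order array): [14, 10, 48, None, 11, 20, None, None, None, 17, 46, None, None, 45, None, 23]
BFS from the root, enqueuing left then right child of each popped node:
  queue [14] -> pop 14, enqueue [10, 48], visited so far: [14]
  queue [10, 48] -> pop 10, enqueue [11], visited so far: [14, 10]
  queue [48, 11] -> pop 48, enqueue [20], visited so far: [14, 10, 48]
  queue [11, 20] -> pop 11, enqueue [none], visited so far: [14, 10, 48, 11]
  queue [20] -> pop 20, enqueue [17, 46], visited so far: [14, 10, 48, 11, 20]
  queue [17, 46] -> pop 17, enqueue [none], visited so far: [14, 10, 48, 11, 20, 17]
  queue [46] -> pop 46, enqueue [45], visited so far: [14, 10, 48, 11, 20, 17, 46]
  queue [45] -> pop 45, enqueue [23], visited so far: [14, 10, 48, 11, 20, 17, 46, 45]
  queue [23] -> pop 23, enqueue [none], visited so far: [14, 10, 48, 11, 20, 17, 46, 45, 23]
Result: [14, 10, 48, 11, 20, 17, 46, 45, 23]


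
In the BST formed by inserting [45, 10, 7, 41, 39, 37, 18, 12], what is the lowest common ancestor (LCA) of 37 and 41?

Tree insertion order: [45, 10, 7, 41, 39, 37, 18, 12]
Tree (level-order array): [45, 10, None, 7, 41, None, None, 39, None, 37, None, 18, None, 12]
In a BST, the LCA of p=37, q=41 is the first node v on the
root-to-leaf path with p <= v <= q (go left if both < v, right if both > v).
Walk from root:
  at 45: both 37 and 41 < 45, go left
  at 10: both 37 and 41 > 10, go right
  at 41: 37 <= 41 <= 41, this is the LCA
LCA = 41


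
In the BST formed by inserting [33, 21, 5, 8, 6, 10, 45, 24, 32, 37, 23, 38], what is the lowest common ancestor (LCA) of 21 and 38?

Tree insertion order: [33, 21, 5, 8, 6, 10, 45, 24, 32, 37, 23, 38]
Tree (level-order array): [33, 21, 45, 5, 24, 37, None, None, 8, 23, 32, None, 38, 6, 10]
In a BST, the LCA of p=21, q=38 is the first node v on the
root-to-leaf path with p <= v <= q (go left if both < v, right if both > v).
Walk from root:
  at 33: 21 <= 33 <= 38, this is the LCA
LCA = 33


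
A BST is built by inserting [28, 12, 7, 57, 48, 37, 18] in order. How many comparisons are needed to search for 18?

Search path for 18: 28 -> 12 -> 18
Found: True
Comparisons: 3


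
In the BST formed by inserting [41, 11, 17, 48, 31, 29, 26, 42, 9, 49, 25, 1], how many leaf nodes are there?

Tree built from: [41, 11, 17, 48, 31, 29, 26, 42, 9, 49, 25, 1]
Tree (level-order array): [41, 11, 48, 9, 17, 42, 49, 1, None, None, 31, None, None, None, None, None, None, 29, None, 26, None, 25]
Rule: A leaf has 0 children.
Per-node child counts:
  node 41: 2 child(ren)
  node 11: 2 child(ren)
  node 9: 1 child(ren)
  node 1: 0 child(ren)
  node 17: 1 child(ren)
  node 31: 1 child(ren)
  node 29: 1 child(ren)
  node 26: 1 child(ren)
  node 25: 0 child(ren)
  node 48: 2 child(ren)
  node 42: 0 child(ren)
  node 49: 0 child(ren)
Matching nodes: [1, 25, 42, 49]
Count of leaf nodes: 4


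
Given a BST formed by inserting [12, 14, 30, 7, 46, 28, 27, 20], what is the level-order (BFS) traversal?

Tree insertion order: [12, 14, 30, 7, 46, 28, 27, 20]
Tree (level-order array): [12, 7, 14, None, None, None, 30, 28, 46, 27, None, None, None, 20]
BFS from the root, enqueuing left then right child of each popped node:
  queue [12] -> pop 12, enqueue [7, 14], visited so far: [12]
  queue [7, 14] -> pop 7, enqueue [none], visited so far: [12, 7]
  queue [14] -> pop 14, enqueue [30], visited so far: [12, 7, 14]
  queue [30] -> pop 30, enqueue [28, 46], visited so far: [12, 7, 14, 30]
  queue [28, 46] -> pop 28, enqueue [27], visited so far: [12, 7, 14, 30, 28]
  queue [46, 27] -> pop 46, enqueue [none], visited so far: [12, 7, 14, 30, 28, 46]
  queue [27] -> pop 27, enqueue [20], visited so far: [12, 7, 14, 30, 28, 46, 27]
  queue [20] -> pop 20, enqueue [none], visited so far: [12, 7, 14, 30, 28, 46, 27, 20]
Result: [12, 7, 14, 30, 28, 46, 27, 20]


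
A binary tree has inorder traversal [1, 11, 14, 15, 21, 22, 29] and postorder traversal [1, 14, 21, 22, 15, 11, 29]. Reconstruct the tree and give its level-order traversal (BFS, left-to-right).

Inorder:   [1, 11, 14, 15, 21, 22, 29]
Postorder: [1, 14, 21, 22, 15, 11, 29]
Algorithm: postorder visits root last, so walk postorder right-to-left;
each value is the root of the current inorder slice — split it at that
value, recurse on the right subtree first, then the left.
Recursive splits:
  root=29; inorder splits into left=[1, 11, 14, 15, 21, 22], right=[]
  root=11; inorder splits into left=[1], right=[14, 15, 21, 22]
  root=15; inorder splits into left=[14], right=[21, 22]
  root=22; inorder splits into left=[21], right=[]
  root=21; inorder splits into left=[], right=[]
  root=14; inorder splits into left=[], right=[]
  root=1; inorder splits into left=[], right=[]
Reconstructed level-order: [29, 11, 1, 15, 14, 22, 21]


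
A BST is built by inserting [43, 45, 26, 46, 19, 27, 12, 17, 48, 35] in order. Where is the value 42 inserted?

Starting tree (level order): [43, 26, 45, 19, 27, None, 46, 12, None, None, 35, None, 48, None, 17]
Insertion path: 43 -> 26 -> 27 -> 35
Result: insert 42 as right child of 35
Final tree (level order): [43, 26, 45, 19, 27, None, 46, 12, None, None, 35, None, 48, None, 17, None, 42]


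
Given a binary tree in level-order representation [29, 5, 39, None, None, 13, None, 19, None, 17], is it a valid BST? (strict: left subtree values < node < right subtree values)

Level-order array: [29, 5, 39, None, None, 13, None, 19, None, 17]
Validate using subtree bounds (lo, hi): at each node, require lo < value < hi,
then recurse left with hi=value and right with lo=value.
Preorder trace (stopping at first violation):
  at node 29 with bounds (-inf, +inf): OK
  at node 5 with bounds (-inf, 29): OK
  at node 39 with bounds (29, +inf): OK
  at node 13 with bounds (29, 39): VIOLATION
Node 13 violates its bound: not (29 < 13 < 39).
Result: Not a valid BST


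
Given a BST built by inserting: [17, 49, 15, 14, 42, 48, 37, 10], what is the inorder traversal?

Tree insertion order: [17, 49, 15, 14, 42, 48, 37, 10]
Tree (level-order array): [17, 15, 49, 14, None, 42, None, 10, None, 37, 48]
Inorder traversal: [10, 14, 15, 17, 37, 42, 48, 49]


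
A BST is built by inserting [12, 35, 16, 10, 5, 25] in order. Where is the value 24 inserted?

Starting tree (level order): [12, 10, 35, 5, None, 16, None, None, None, None, 25]
Insertion path: 12 -> 35 -> 16 -> 25
Result: insert 24 as left child of 25
Final tree (level order): [12, 10, 35, 5, None, 16, None, None, None, None, 25, 24]


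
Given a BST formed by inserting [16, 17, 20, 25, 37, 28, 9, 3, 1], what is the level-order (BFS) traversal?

Tree insertion order: [16, 17, 20, 25, 37, 28, 9, 3, 1]
Tree (level-order array): [16, 9, 17, 3, None, None, 20, 1, None, None, 25, None, None, None, 37, 28]
BFS from the root, enqueuing left then right child of each popped node:
  queue [16] -> pop 16, enqueue [9, 17], visited so far: [16]
  queue [9, 17] -> pop 9, enqueue [3], visited so far: [16, 9]
  queue [17, 3] -> pop 17, enqueue [20], visited so far: [16, 9, 17]
  queue [3, 20] -> pop 3, enqueue [1], visited so far: [16, 9, 17, 3]
  queue [20, 1] -> pop 20, enqueue [25], visited so far: [16, 9, 17, 3, 20]
  queue [1, 25] -> pop 1, enqueue [none], visited so far: [16, 9, 17, 3, 20, 1]
  queue [25] -> pop 25, enqueue [37], visited so far: [16, 9, 17, 3, 20, 1, 25]
  queue [37] -> pop 37, enqueue [28], visited so far: [16, 9, 17, 3, 20, 1, 25, 37]
  queue [28] -> pop 28, enqueue [none], visited so far: [16, 9, 17, 3, 20, 1, 25, 37, 28]
Result: [16, 9, 17, 3, 20, 1, 25, 37, 28]


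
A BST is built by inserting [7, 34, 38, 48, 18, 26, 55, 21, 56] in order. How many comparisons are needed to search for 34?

Search path for 34: 7 -> 34
Found: True
Comparisons: 2


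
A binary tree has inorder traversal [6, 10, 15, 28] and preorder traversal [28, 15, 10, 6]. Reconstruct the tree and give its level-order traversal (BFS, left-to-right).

Inorder:  [6, 10, 15, 28]
Preorder: [28, 15, 10, 6]
Algorithm: preorder visits root first, so consume preorder in order;
for each root, split the current inorder slice at that value into
left-subtree inorder and right-subtree inorder, then recurse.
Recursive splits:
  root=28; inorder splits into left=[6, 10, 15], right=[]
  root=15; inorder splits into left=[6, 10], right=[]
  root=10; inorder splits into left=[6], right=[]
  root=6; inorder splits into left=[], right=[]
Reconstructed level-order: [28, 15, 10, 6]


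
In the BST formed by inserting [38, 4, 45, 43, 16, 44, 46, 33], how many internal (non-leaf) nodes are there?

Tree built from: [38, 4, 45, 43, 16, 44, 46, 33]
Tree (level-order array): [38, 4, 45, None, 16, 43, 46, None, 33, None, 44]
Rule: An internal node has at least one child.
Per-node child counts:
  node 38: 2 child(ren)
  node 4: 1 child(ren)
  node 16: 1 child(ren)
  node 33: 0 child(ren)
  node 45: 2 child(ren)
  node 43: 1 child(ren)
  node 44: 0 child(ren)
  node 46: 0 child(ren)
Matching nodes: [38, 4, 16, 45, 43]
Count of internal (non-leaf) nodes: 5


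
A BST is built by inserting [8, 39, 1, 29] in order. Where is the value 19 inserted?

Starting tree (level order): [8, 1, 39, None, None, 29]
Insertion path: 8 -> 39 -> 29
Result: insert 19 as left child of 29
Final tree (level order): [8, 1, 39, None, None, 29, None, 19]


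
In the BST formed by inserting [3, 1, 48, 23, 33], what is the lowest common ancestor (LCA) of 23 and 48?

Tree insertion order: [3, 1, 48, 23, 33]
Tree (level-order array): [3, 1, 48, None, None, 23, None, None, 33]
In a BST, the LCA of p=23, q=48 is the first node v on the
root-to-leaf path with p <= v <= q (go left if both < v, right if both > v).
Walk from root:
  at 3: both 23 and 48 > 3, go right
  at 48: 23 <= 48 <= 48, this is the LCA
LCA = 48


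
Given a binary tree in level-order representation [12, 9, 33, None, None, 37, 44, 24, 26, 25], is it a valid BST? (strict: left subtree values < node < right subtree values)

Level-order array: [12, 9, 33, None, None, 37, 44, 24, 26, 25]
Validate using subtree bounds (lo, hi): at each node, require lo < value < hi,
then recurse left with hi=value and right with lo=value.
Preorder trace (stopping at first violation):
  at node 12 with bounds (-inf, +inf): OK
  at node 9 with bounds (-inf, 12): OK
  at node 33 with bounds (12, +inf): OK
  at node 37 with bounds (12, 33): VIOLATION
Node 37 violates its bound: not (12 < 37 < 33).
Result: Not a valid BST


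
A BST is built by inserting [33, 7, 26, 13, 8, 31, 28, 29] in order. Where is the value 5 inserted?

Starting tree (level order): [33, 7, None, None, 26, 13, 31, 8, None, 28, None, None, None, None, 29]
Insertion path: 33 -> 7
Result: insert 5 as left child of 7
Final tree (level order): [33, 7, None, 5, 26, None, None, 13, 31, 8, None, 28, None, None, None, None, 29]


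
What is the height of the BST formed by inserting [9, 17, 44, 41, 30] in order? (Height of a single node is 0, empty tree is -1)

Insertion order: [9, 17, 44, 41, 30]
Tree (level-order array): [9, None, 17, None, 44, 41, None, 30]
Compute height bottom-up (empty subtree = -1):
  height(30) = 1 + max(-1, -1) = 0
  height(41) = 1 + max(0, -1) = 1
  height(44) = 1 + max(1, -1) = 2
  height(17) = 1 + max(-1, 2) = 3
  height(9) = 1 + max(-1, 3) = 4
Height = 4
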